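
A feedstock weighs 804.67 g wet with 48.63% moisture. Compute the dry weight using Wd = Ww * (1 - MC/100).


Wd = Ww * (1 - MC/100)
= 804.67 * (1 - 48.63/100)
= 413.3590 g

413.3590 g


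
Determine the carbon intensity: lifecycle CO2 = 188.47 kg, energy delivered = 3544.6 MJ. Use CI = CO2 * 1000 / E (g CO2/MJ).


CI = CO2 * 1000 / E
= 188.47 * 1000 / 3544.6
= 53.1710 g CO2/MJ

53.1710 g CO2/MJ


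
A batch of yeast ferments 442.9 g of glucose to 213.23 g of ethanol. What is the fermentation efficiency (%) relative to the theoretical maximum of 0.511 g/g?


Fermentation efficiency = (actual / (0.511 * glucose)) * 100
= (213.23 / (0.511 * 442.9)) * 100
= 94.2154%

94.2154%


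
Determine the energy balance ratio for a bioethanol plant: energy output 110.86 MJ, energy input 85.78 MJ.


EROI = E_out / E_in
= 110.86 / 85.78
= 1.2924

1.2924


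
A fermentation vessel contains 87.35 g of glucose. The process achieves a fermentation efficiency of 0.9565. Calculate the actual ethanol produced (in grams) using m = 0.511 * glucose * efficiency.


Actual ethanol: m = 0.511 * 87.35 * 0.9565
m = 42.6942 g

42.6942 g


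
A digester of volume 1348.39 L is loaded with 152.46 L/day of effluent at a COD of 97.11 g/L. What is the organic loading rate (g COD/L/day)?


OLR = Q * S / V
= 152.46 * 97.11 / 1348.39
= 10.9801 g/L/day

10.9801 g/L/day


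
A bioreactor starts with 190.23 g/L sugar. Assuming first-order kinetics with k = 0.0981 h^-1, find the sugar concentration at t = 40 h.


S = S0 * exp(-k * t)
S = 190.23 * exp(-0.0981 * 40)
S = 3.7593 g/L

3.7593 g/L


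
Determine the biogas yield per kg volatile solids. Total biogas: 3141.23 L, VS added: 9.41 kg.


Y = V / VS
= 3141.23 / 9.41
= 333.8183 L/kg VS

333.8183 L/kg VS


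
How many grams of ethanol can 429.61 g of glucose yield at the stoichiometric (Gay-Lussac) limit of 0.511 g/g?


Theoretical ethanol yield: m_EtOH = 0.511 * m_glucose
m_EtOH = 0.511 * 429.61 = 219.5307 g

219.5307 g


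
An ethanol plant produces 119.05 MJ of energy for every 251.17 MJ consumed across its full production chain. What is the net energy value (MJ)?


NEV = E_out - E_in
= 119.05 - 251.17
= -132.1200 MJ

-132.1200 MJ


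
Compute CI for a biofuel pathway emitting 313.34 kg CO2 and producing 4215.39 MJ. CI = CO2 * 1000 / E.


CI = CO2 * 1000 / E
= 313.34 * 1000 / 4215.39
= 74.3324 g CO2/MJ

74.3324 g CO2/MJ


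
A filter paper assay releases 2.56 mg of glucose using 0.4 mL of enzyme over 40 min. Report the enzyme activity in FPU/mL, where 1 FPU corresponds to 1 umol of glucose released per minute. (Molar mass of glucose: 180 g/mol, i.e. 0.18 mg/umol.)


Activity = glucose_mg / (0.18 mg/umol * V_mL * t_min)
= 2.56 / (0.18 * 0.4 * 40)
= 0.8889 FPU/mL

0.8889 FPU/mL


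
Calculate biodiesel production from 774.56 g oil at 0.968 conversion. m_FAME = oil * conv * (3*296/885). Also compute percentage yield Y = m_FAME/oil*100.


m_FAME = oil * conv * (3 * 296 / 885) = oil * conv * (888/885)
= 774.56 * 0.968 * 888 / 885
= 752.3157 g
Y = m_FAME / oil * 100 = conv * (888/885) * 100
= 0.968 * 888 / 885 * 100
= 97.13%

752.3157 g FAME; Y = 97.13%


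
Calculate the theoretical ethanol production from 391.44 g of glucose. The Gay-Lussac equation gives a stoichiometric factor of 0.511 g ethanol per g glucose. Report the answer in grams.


Theoretical ethanol yield: m_EtOH = 0.511 * m_glucose
m_EtOH = 0.511 * 391.44 = 200.0258 g

200.0258 g


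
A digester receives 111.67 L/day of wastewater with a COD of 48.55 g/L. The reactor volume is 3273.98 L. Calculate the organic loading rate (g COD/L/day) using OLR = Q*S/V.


OLR = Q * S / V
= 111.67 * 48.55 / 3273.98
= 1.6560 g/L/day

1.6560 g/L/day


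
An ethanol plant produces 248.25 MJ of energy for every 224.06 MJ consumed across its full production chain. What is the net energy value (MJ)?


NEV = E_out - E_in
= 248.25 - 224.06
= 24.1900 MJ

24.1900 MJ


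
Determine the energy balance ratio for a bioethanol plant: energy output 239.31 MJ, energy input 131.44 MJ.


EROI = E_out / E_in
= 239.31 / 131.44
= 1.8207

1.8207


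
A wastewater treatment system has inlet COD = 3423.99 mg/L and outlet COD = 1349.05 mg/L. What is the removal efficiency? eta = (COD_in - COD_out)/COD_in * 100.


eta = (COD_in - COD_out) / COD_in * 100
= (3423.99 - 1349.05) / 3423.99 * 100
= 60.6001%

60.6001%


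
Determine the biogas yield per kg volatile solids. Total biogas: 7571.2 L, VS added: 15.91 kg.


Y = V / VS
= 7571.2 / 15.91
= 475.8768 L/kg VS

475.8768 L/kg VS


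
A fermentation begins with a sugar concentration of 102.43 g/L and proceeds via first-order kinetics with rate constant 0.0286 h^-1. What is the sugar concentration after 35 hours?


S = S0 * exp(-k * t)
S = 102.43 * exp(-0.0286 * 35)
S = 37.6442 g/L

37.6442 g/L


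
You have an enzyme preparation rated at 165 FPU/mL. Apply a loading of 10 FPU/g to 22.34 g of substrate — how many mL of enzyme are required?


V = dosage * m_sub / activity
V = 10 * 22.34 / 165
V = 1.3539 mL

1.3539 mL


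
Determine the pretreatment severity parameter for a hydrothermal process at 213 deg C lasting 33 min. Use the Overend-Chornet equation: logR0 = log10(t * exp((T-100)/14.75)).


logR0 = log10(t * exp((T - 100) / 14.75))
= log10(33 * exp((213 - 100) / 14.75))
= 4.8457

4.8457


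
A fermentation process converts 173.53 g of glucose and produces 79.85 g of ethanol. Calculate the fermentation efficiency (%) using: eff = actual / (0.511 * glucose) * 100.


Fermentation efficiency = (actual / (0.511 * glucose)) * 100
= (79.85 / (0.511 * 173.53)) * 100
= 90.0491%

90.0491%


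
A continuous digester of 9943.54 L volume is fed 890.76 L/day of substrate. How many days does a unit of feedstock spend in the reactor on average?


HRT = V / Q
= 9943.54 / 890.76
= 11.1630 days

11.1630 days


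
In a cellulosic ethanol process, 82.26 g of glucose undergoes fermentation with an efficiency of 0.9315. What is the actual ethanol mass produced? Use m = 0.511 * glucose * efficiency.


Actual ethanol: m = 0.511 * 82.26 * 0.9315
m = 39.1555 g

39.1555 g


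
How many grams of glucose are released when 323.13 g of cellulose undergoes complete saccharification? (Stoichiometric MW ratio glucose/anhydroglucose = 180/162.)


glucose = cellulose * 180/162
= 323.13 * 180/162
= 359.0333 g

359.0333 g


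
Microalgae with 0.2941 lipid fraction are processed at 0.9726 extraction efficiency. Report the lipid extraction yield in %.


Y = lipid_content * extraction_eff * 100
= 0.2941 * 0.9726 * 100
= 28.6042%

28.6042%


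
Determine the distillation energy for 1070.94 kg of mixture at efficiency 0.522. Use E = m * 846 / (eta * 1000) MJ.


E = m * 846 / (eta * 1000)
= 1070.94 * 846 / (0.522 * 1000)
= 1735.6614 MJ

1735.6614 MJ


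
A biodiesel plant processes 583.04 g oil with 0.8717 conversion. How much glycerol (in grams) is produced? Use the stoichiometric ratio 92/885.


glycerol = oil * conv * (92/885)
= 583.04 * 0.8717 * 92 / 885
= 52.8336 g

52.8336 g


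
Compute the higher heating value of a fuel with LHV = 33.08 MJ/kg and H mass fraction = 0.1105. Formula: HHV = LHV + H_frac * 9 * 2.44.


HHV = LHV + H_frac * 9 * 2.44
= 33.08 + 0.1105 * 9 * 2.44
= 35.5066 MJ/kg

35.5066 MJ/kg


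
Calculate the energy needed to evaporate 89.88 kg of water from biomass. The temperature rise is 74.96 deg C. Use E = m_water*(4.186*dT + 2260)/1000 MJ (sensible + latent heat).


E = m_water * (4.186 * dT + 2260) / 1000
= 89.88 * (4.186 * 74.96 + 2260) / 1000
= 231.3316 MJ

231.3316 MJ


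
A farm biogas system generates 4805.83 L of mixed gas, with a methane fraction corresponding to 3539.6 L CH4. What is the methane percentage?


CH4% = V_CH4 / V_total * 100
= 3539.6 / 4805.83 * 100
= 73.6522%

73.6522%


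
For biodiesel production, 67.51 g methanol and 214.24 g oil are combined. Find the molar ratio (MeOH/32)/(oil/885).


Molar ratio = n_MeOH / n_oil = (MeOH/32) / (oil/885) = (MeOH * 885) / (32 * oil)
= (67.51 * 885) / (32 * 214.24)
= 8.7149

8.7149


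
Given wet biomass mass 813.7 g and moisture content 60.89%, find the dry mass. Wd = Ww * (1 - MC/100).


Wd = Ww * (1 - MC/100)
= 813.7 * (1 - 60.89/100)
= 318.2381 g

318.2381 g


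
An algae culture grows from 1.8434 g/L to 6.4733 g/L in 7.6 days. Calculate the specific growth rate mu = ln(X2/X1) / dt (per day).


mu = ln(X2/X1) / dt
= ln(6.4733/1.8434) / 7.6
= 0.1653 per day

0.1653 per day


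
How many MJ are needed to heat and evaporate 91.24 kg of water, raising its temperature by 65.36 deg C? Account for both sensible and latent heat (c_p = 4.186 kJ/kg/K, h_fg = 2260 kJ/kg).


E = m_water * (4.186 * dT + 2260) / 1000
= 91.24 * (4.186 * 65.36 + 2260) / 1000
= 231.1654 MJ

231.1654 MJ


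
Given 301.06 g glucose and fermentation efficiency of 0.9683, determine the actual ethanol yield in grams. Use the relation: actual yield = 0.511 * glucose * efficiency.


Actual ethanol: m = 0.511 * 301.06 * 0.9683
m = 148.9649 g

148.9649 g


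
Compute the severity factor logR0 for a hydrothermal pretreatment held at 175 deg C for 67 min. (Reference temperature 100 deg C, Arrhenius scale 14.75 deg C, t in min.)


logR0 = log10(t * exp((T - 100) / 14.75))
= log10(67 * exp((175 - 100) / 14.75))
= 4.0344

4.0344


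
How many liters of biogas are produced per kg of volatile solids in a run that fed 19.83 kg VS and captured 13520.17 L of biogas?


Y = V / VS
= 13520.17 / 19.83
= 681.8038 L/kg VS

681.8038 L/kg VS


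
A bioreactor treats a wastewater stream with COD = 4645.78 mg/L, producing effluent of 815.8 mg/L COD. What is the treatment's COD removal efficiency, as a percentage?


eta = (COD_in - COD_out) / COD_in * 100
= (4645.78 - 815.8) / 4645.78 * 100
= 82.4400%

82.4400%


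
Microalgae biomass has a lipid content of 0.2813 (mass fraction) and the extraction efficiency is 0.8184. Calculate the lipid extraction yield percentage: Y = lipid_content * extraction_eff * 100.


Y = lipid_content * extraction_eff * 100
= 0.2813 * 0.8184 * 100
= 23.0216%

23.0216%


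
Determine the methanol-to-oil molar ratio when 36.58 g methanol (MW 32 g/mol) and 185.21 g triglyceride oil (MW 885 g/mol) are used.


Molar ratio = n_MeOH / n_oil = (MeOH/32) / (oil/885) = (MeOH * 885) / (32 * oil)
= (36.58 * 885) / (32 * 185.21)
= 5.4623

5.4623


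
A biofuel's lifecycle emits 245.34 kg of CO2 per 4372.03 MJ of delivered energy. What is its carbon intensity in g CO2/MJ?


CI = CO2 * 1000 / E
= 245.34 * 1000 / 4372.03
= 56.1158 g CO2/MJ

56.1158 g CO2/MJ


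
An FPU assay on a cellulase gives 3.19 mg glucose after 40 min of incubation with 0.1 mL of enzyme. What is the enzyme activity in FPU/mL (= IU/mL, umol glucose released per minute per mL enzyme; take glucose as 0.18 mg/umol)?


Activity = glucose_mg / (0.18 mg/umol * V_mL * t_min)
= 3.19 / (0.18 * 0.1 * 40)
= 4.4306 FPU/mL

4.4306 FPU/mL


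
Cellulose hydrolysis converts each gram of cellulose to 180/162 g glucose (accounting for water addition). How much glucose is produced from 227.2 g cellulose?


glucose = cellulose * 180/162
= 227.2 * 180/162
= 252.4444 g

252.4444 g


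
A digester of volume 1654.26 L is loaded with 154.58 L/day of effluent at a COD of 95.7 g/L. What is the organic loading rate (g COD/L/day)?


OLR = Q * S / V
= 154.58 * 95.7 / 1654.26
= 8.9426 g/L/day

8.9426 g/L/day


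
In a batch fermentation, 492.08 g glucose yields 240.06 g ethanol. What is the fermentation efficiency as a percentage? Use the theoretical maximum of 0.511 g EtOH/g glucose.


Fermentation efficiency = (actual / (0.511 * glucose)) * 100
= (240.06 / (0.511 * 492.08)) * 100
= 95.4692%

95.4692%


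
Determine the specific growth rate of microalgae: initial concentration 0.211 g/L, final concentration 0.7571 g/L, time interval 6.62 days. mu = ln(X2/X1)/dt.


mu = ln(X2/X1) / dt
= ln(0.7571/0.211) / 6.62
= 0.1930 per day

0.1930 per day


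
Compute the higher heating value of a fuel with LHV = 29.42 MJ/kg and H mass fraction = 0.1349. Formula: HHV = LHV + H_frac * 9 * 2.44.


HHV = LHV + H_frac * 9 * 2.44
= 29.42 + 0.1349 * 9 * 2.44
= 32.3824 MJ/kg

32.3824 MJ/kg


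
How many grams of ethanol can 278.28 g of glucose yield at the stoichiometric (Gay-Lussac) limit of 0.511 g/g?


Theoretical ethanol yield: m_EtOH = 0.511 * m_glucose
m_EtOH = 0.511 * 278.28 = 142.2011 g

142.2011 g


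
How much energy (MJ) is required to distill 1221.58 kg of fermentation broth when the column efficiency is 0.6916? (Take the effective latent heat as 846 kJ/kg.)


E = m * 846 / (eta * 1000)
= 1221.58 * 846 / (0.6916 * 1000)
= 1494.2983 MJ

1494.2983 MJ


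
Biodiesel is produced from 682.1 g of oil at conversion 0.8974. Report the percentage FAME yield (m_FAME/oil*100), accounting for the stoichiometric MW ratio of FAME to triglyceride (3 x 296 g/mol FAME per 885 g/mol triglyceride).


m_FAME = oil * conv * (3 * 296 / 885) = oil * conv * (888/885)
= 682.1 * 0.8974 * 888 / 885
= 614.1915 g
Y = m_FAME / oil * 100 = conv * (888/885) * 100
= 0.8974 * 888 / 885 * 100
= 90.04%

90.04%


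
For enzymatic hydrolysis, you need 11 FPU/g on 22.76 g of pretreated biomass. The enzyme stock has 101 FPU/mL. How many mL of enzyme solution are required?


V = dosage * m_sub / activity
V = 11 * 22.76 / 101
V = 2.4788 mL

2.4788 mL


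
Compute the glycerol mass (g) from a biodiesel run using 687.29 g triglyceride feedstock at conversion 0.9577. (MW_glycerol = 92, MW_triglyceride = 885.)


glycerol = oil * conv * (92/885)
= 687.29 * 0.9577 * 92 / 885
= 68.4249 g

68.4249 g


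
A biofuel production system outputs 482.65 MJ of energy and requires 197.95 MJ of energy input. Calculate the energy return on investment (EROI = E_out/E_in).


EROI = E_out / E_in
= 482.65 / 197.95
= 2.4382

2.4382


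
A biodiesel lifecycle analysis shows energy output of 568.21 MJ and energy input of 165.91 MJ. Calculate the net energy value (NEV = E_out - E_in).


NEV = E_out - E_in
= 568.21 - 165.91
= 402.3000 MJ

402.3000 MJ


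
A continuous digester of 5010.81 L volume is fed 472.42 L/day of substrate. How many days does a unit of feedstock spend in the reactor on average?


HRT = V / Q
= 5010.81 / 472.42
= 10.6067 days

10.6067 days


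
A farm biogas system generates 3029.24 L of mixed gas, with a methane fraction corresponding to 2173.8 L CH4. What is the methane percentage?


CH4% = V_CH4 / V_total * 100
= 2173.8 / 3029.24 * 100
= 71.7606%

71.7606%


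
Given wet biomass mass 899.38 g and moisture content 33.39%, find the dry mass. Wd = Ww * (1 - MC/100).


Wd = Ww * (1 - MC/100)
= 899.38 * (1 - 33.39/100)
= 599.0770 g

599.0770 g


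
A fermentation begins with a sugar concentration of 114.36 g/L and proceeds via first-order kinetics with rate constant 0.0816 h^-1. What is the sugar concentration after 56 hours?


S = S0 * exp(-k * t)
S = 114.36 * exp(-0.0816 * 56)
S = 1.1850 g/L

1.1850 g/L


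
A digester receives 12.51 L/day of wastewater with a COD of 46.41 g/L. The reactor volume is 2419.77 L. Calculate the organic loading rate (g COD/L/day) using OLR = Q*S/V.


OLR = Q * S / V
= 12.51 * 46.41 / 2419.77
= 0.2399 g/L/day

0.2399 g/L/day


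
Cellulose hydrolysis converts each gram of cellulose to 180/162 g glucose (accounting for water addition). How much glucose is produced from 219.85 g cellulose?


glucose = cellulose * 180/162
= 219.85 * 180/162
= 244.2778 g

244.2778 g


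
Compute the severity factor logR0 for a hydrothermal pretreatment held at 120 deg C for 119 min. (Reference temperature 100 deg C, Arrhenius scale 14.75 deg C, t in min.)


logR0 = log10(t * exp((T - 100) / 14.75))
= log10(119 * exp((120 - 100) / 14.75))
= 2.6644

2.6644


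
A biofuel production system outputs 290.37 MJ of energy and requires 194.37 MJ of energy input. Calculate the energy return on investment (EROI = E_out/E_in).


EROI = E_out / E_in
= 290.37 / 194.37
= 1.4939

1.4939


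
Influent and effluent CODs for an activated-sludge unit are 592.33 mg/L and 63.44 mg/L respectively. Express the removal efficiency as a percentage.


eta = (COD_in - COD_out) / COD_in * 100
= (592.33 - 63.44) / 592.33 * 100
= 89.2898%

89.2898%


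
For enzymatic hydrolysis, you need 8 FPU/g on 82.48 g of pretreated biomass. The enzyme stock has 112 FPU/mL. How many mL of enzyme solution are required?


V = dosage * m_sub / activity
V = 8 * 82.48 / 112
V = 5.8914 mL

5.8914 mL


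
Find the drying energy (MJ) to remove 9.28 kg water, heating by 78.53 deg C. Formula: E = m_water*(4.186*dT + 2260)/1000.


E = m_water * (4.186 * dT + 2260) / 1000
= 9.28 * (4.186 * 78.53 + 2260) / 1000
= 24.0234 MJ

24.0234 MJ


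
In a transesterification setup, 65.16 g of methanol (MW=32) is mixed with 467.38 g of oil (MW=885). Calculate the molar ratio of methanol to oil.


Molar ratio = n_MeOH / n_oil = (MeOH/32) / (oil/885) = (MeOH * 885) / (32 * oil)
= (65.16 * 885) / (32 * 467.38)
= 3.8557

3.8557


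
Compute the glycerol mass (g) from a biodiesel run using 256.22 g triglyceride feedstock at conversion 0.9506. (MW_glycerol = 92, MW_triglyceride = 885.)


glycerol = oil * conv * (92/885)
= 256.22 * 0.9506 * 92 / 885
= 25.3195 g

25.3195 g


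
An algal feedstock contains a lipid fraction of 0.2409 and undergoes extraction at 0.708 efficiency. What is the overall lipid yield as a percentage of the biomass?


Y = lipid_content * extraction_eff * 100
= 0.2409 * 0.708 * 100
= 17.0557%

17.0557%


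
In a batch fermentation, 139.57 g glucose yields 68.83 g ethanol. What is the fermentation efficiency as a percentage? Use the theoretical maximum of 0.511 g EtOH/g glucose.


Fermentation efficiency = (actual / (0.511 * glucose)) * 100
= (68.83 / (0.511 * 139.57)) * 100
= 96.5083%

96.5083%


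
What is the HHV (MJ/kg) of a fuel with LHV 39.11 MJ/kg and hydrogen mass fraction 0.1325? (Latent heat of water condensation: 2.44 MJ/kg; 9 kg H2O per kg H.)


HHV = LHV + H_frac * 9 * 2.44
= 39.11 + 0.1325 * 9 * 2.44
= 42.0197 MJ/kg

42.0197 MJ/kg


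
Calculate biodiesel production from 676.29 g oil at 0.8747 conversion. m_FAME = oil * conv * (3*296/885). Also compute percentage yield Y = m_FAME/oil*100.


m_FAME = oil * conv * (3 * 296 / 885) = oil * conv * (888/885)
= 676.29 * 0.8747 * 888 / 885
= 593.5561 g
Y = m_FAME / oil * 100 = conv * (888/885) * 100
= 0.8747 * 888 / 885 * 100
= 87.77%

593.5561 g FAME; Y = 87.77%


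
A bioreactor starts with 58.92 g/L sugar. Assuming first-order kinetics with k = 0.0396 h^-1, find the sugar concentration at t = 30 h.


S = S0 * exp(-k * t)
S = 58.92 * exp(-0.0396 * 30)
S = 17.9606 g/L

17.9606 g/L


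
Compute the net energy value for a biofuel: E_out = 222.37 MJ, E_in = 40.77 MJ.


NEV = E_out - E_in
= 222.37 - 40.77
= 181.6000 MJ

181.6000 MJ


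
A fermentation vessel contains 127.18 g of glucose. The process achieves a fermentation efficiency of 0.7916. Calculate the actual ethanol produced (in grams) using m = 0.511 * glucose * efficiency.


Actual ethanol: m = 0.511 * 127.18 * 0.7916
m = 51.4453 g

51.4453 g


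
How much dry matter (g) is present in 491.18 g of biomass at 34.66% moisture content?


Wd = Ww * (1 - MC/100)
= 491.18 * (1 - 34.66/100)
= 320.9370 g

320.9370 g


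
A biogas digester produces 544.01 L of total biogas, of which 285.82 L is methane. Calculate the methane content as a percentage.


CH4% = V_CH4 / V_total * 100
= 285.82 / 544.01 * 100
= 52.5395%

52.5395%


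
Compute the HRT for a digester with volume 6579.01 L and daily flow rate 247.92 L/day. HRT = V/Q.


HRT = V / Q
= 6579.01 / 247.92
= 26.5368 days

26.5368 days


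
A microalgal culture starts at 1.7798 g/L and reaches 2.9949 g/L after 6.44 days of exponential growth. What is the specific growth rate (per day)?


mu = ln(X2/X1) / dt
= ln(2.9949/1.7798) / 6.44
= 0.0808 per day

0.0808 per day


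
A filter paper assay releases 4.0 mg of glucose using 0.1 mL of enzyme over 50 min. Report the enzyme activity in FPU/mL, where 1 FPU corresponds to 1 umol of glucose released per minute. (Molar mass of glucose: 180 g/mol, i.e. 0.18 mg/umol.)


Activity = glucose_mg / (0.18 mg/umol * V_mL * t_min)
= 4.0 / (0.18 * 0.1 * 50)
= 4.4444 FPU/mL

4.4444 FPU/mL


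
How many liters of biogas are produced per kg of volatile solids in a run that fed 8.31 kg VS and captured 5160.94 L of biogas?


Y = V / VS
= 5160.94 / 8.31
= 621.0517 L/kg VS

621.0517 L/kg VS


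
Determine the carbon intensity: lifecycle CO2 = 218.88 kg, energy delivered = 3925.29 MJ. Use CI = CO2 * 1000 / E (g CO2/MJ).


CI = CO2 * 1000 / E
= 218.88 * 1000 / 3925.29
= 55.7615 g CO2/MJ

55.7615 g CO2/MJ


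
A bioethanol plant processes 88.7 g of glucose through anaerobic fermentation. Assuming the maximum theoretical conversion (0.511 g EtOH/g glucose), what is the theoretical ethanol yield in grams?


Theoretical ethanol yield: m_EtOH = 0.511 * m_glucose
m_EtOH = 0.511 * 88.7 = 45.3257 g

45.3257 g


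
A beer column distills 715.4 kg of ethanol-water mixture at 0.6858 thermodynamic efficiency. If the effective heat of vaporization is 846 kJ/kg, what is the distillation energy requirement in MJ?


E = m * 846 / (eta * 1000)
= 715.4 * 846 / (0.6858 * 1000)
= 882.5144 MJ

882.5144 MJ


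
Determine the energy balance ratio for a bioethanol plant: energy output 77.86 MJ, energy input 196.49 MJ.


EROI = E_out / E_in
= 77.86 / 196.49
= 0.3963

0.3963


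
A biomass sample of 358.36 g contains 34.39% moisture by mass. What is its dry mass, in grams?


Wd = Ww * (1 - MC/100)
= 358.36 * (1 - 34.39/100)
= 235.1200 g

235.1200 g


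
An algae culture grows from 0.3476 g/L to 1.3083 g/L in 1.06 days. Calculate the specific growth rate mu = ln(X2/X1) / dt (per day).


mu = ln(X2/X1) / dt
= ln(1.3083/0.3476) / 1.06
= 1.2504 per day

1.2504 per day


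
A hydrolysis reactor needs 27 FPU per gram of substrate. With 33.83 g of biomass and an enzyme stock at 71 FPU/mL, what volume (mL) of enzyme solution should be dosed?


V = dosage * m_sub / activity
V = 27 * 33.83 / 71
V = 12.8649 mL

12.8649 mL


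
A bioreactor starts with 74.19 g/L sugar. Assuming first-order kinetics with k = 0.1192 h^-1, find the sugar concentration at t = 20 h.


S = S0 * exp(-k * t)
S = 74.19 * exp(-0.1192 * 20)
S = 6.8389 g/L

6.8389 g/L


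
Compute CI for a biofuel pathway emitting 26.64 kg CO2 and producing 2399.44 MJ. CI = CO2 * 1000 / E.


CI = CO2 * 1000 / E
= 26.64 * 1000 / 2399.44
= 11.1026 g CO2/MJ

11.1026 g CO2/MJ


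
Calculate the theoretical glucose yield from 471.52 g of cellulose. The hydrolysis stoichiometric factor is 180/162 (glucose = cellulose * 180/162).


glucose = cellulose * 180/162
= 471.52 * 180/162
= 523.9111 g

523.9111 g


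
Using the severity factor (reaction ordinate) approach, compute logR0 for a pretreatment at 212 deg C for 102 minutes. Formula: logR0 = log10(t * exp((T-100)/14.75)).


logR0 = log10(t * exp((T - 100) / 14.75))
= log10(102 * exp((212 - 100) / 14.75))
= 5.3063

5.3063


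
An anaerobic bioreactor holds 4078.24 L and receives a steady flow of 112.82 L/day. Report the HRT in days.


HRT = V / Q
= 4078.24 / 112.82
= 36.1482 days

36.1482 days


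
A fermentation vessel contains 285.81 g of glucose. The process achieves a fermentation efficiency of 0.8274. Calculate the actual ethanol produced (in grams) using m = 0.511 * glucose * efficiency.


Actual ethanol: m = 0.511 * 285.81 * 0.8274
m = 120.8409 g

120.8409 g


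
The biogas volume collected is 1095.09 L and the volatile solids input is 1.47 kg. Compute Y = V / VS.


Y = V / VS
= 1095.09 / 1.47
= 744.9592 L/kg VS

744.9592 L/kg VS


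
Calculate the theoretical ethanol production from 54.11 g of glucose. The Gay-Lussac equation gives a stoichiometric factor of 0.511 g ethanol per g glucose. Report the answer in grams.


Theoretical ethanol yield: m_EtOH = 0.511 * m_glucose
m_EtOH = 0.511 * 54.11 = 27.6502 g

27.6502 g


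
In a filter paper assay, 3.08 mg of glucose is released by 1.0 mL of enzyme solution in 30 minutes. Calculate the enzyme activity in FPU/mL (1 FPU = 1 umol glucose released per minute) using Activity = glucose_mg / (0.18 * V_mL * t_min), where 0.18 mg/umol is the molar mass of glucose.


Activity = glucose_mg / (0.18 mg/umol * V_mL * t_min)
= 3.08 / (0.18 * 1.0 * 30)
= 0.5704 FPU/mL

0.5704 FPU/mL


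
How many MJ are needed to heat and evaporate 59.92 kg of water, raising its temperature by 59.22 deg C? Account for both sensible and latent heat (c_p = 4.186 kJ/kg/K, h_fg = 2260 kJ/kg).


E = m_water * (4.186 * dT + 2260) / 1000
= 59.92 * (4.186 * 59.22 + 2260) / 1000
= 150.2731 MJ

150.2731 MJ


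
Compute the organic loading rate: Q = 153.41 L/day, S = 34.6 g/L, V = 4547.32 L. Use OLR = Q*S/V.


OLR = Q * S / V
= 153.41 * 34.6 / 4547.32
= 1.1673 g/L/day

1.1673 g/L/day


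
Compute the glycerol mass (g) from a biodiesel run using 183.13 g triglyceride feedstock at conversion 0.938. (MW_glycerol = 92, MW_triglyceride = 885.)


glycerol = oil * conv * (92/885)
= 183.13 * 0.938 * 92 / 885
= 17.8569 g

17.8569 g


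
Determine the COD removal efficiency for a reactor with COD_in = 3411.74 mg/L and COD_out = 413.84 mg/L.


eta = (COD_in - COD_out) / COD_in * 100
= (3411.74 - 413.84) / 3411.74 * 100
= 87.8701%

87.8701%


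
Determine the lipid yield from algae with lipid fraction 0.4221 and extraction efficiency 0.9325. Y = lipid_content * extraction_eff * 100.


Y = lipid_content * extraction_eff * 100
= 0.4221 * 0.9325 * 100
= 39.3608%

39.3608%


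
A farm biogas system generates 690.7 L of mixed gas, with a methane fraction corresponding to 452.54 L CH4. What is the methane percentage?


CH4% = V_CH4 / V_total * 100
= 452.54 / 690.7 * 100
= 65.5190%

65.5190%


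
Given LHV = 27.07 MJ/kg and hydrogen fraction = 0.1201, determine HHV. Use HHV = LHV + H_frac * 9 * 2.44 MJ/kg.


HHV = LHV + H_frac * 9 * 2.44
= 27.07 + 0.1201 * 9 * 2.44
= 29.7074 MJ/kg

29.7074 MJ/kg


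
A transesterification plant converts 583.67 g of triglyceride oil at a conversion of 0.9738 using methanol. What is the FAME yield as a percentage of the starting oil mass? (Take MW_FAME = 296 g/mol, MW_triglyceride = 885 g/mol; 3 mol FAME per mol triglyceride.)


m_FAME = oil * conv * (3 * 296 / 885) = oil * conv * (888/885)
= 583.67 * 0.9738 * 888 / 885
= 570.3046 g
Y = m_FAME / oil * 100 = conv * (888/885) * 100
= 0.9738 * 888 / 885 * 100
= 97.71%

97.71%


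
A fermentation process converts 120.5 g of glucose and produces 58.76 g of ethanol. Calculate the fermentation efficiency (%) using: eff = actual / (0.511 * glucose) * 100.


Fermentation efficiency = (actual / (0.511 * glucose)) * 100
= (58.76 / (0.511 * 120.5)) * 100
= 95.4276%

95.4276%


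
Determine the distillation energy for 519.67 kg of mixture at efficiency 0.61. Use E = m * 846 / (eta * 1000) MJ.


E = m * 846 / (eta * 1000)
= 519.67 * 846 / (0.61 * 1000)
= 720.7227 MJ

720.7227 MJ


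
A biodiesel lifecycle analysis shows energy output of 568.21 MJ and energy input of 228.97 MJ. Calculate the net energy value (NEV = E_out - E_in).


NEV = E_out - E_in
= 568.21 - 228.97
= 339.2400 MJ

339.2400 MJ


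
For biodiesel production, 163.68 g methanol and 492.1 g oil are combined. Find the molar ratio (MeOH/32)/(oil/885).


Molar ratio = n_MeOH / n_oil = (MeOH/32) / (oil/885) = (MeOH * 885) / (32 * oil)
= (163.68 * 885) / (32 * 492.1)
= 9.1989

9.1989


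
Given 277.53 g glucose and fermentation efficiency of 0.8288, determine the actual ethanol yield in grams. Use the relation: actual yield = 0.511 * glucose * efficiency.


Actual ethanol: m = 0.511 * 277.53 * 0.8288
m = 117.5386 g

117.5386 g


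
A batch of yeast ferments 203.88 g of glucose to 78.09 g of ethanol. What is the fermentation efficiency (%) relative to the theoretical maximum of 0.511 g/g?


Fermentation efficiency = (actual / (0.511 * glucose)) * 100
= (78.09 / (0.511 * 203.88)) * 100
= 74.9549%

74.9549%


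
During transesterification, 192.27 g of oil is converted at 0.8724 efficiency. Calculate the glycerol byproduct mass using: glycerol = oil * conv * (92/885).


glycerol = oil * conv * (92/885)
= 192.27 * 0.8724 * 92 / 885
= 17.4370 g

17.4370 g


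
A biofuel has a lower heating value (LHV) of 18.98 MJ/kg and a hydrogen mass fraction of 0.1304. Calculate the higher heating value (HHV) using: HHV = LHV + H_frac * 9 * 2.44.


HHV = LHV + H_frac * 9 * 2.44
= 18.98 + 0.1304 * 9 * 2.44
= 21.8436 MJ/kg

21.8436 MJ/kg


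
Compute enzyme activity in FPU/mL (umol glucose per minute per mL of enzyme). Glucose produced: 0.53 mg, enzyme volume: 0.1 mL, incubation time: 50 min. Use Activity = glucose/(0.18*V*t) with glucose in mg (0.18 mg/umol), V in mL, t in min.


Activity = glucose_mg / (0.18 mg/umol * V_mL * t_min)
= 0.53 / (0.18 * 0.1 * 50)
= 0.5889 FPU/mL

0.5889 FPU/mL


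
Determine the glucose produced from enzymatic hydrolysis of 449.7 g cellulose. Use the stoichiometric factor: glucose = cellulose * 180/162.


glucose = cellulose * 180/162
= 449.7 * 180/162
= 499.6667 g

499.6667 g


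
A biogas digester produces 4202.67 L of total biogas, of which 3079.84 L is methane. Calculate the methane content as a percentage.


CH4% = V_CH4 / V_total * 100
= 3079.84 / 4202.67 * 100
= 73.2829%

73.2829%


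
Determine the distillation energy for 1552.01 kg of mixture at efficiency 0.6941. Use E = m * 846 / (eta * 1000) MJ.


E = m * 846 / (eta * 1000)
= 1552.01 * 846 / (0.6941 * 1000)
= 1891.6589 MJ

1891.6589 MJ


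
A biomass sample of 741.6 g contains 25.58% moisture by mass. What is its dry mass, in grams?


Wd = Ww * (1 - MC/100)
= 741.6 * (1 - 25.58/100)
= 551.8987 g

551.8987 g


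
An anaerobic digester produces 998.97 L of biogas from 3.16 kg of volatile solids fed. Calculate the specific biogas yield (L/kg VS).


Y = V / VS
= 998.97 / 3.16
= 316.1297 L/kg VS

316.1297 L/kg VS


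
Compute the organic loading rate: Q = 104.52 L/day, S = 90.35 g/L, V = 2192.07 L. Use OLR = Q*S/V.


OLR = Q * S / V
= 104.52 * 90.35 / 2192.07
= 4.3080 g/L/day

4.3080 g/L/day


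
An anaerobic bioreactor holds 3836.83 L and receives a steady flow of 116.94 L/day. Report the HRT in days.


HRT = V / Q
= 3836.83 / 116.94
= 32.8102 days

32.8102 days


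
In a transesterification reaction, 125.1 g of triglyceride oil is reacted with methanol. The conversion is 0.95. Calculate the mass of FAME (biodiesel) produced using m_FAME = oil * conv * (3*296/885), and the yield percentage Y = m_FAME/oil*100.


m_FAME = oil * conv * (3 * 296 / 885) = oil * conv * (888/885)
= 125.1 * 0.95 * 888 / 885
= 119.2479 g
Y = m_FAME / oil * 100 = conv * (888/885) * 100
= 0.95 * 888 / 885 * 100
= 95.32%

119.2479 g FAME; Y = 95.32%


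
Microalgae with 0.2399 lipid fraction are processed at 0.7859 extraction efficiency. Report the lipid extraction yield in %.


Y = lipid_content * extraction_eff * 100
= 0.2399 * 0.7859 * 100
= 18.8537%

18.8537%


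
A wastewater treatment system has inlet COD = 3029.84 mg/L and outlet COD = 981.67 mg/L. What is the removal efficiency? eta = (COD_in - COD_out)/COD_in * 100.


eta = (COD_in - COD_out) / COD_in * 100
= (3029.84 - 981.67) / 3029.84 * 100
= 67.5999%

67.5999%


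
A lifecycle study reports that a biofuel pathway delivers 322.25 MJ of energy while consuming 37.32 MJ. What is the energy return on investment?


EROI = E_out / E_in
= 322.25 / 37.32
= 8.6348

8.6348


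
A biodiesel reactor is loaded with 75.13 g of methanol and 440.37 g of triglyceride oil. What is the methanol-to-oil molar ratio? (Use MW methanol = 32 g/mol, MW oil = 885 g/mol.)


Molar ratio = n_MeOH / n_oil = (MeOH/32) / (oil/885) = (MeOH * 885) / (32 * oil)
= (75.13 * 885) / (32 * 440.37)
= 4.7183

4.7183


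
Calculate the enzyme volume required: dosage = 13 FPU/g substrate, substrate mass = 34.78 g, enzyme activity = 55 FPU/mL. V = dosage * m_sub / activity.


V = dosage * m_sub / activity
V = 13 * 34.78 / 55
V = 8.2207 mL

8.2207 mL


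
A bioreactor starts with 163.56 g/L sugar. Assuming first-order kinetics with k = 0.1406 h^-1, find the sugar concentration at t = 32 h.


S = S0 * exp(-k * t)
S = 163.56 * exp(-0.1406 * 32)
S = 1.8184 g/L

1.8184 g/L


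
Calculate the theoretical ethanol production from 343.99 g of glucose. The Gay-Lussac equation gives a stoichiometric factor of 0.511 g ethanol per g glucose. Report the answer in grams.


Theoretical ethanol yield: m_EtOH = 0.511 * m_glucose
m_EtOH = 0.511 * 343.99 = 175.7789 g

175.7789 g


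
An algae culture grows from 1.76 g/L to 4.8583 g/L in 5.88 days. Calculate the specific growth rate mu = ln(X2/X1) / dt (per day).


mu = ln(X2/X1) / dt
= ln(4.8583/1.76) / 5.88
= 0.1727 per day

0.1727 per day


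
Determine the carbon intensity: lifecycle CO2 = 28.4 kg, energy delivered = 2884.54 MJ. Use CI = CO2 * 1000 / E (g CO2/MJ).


CI = CO2 * 1000 / E
= 28.4 * 1000 / 2884.54
= 9.8456 g CO2/MJ

9.8456 g CO2/MJ


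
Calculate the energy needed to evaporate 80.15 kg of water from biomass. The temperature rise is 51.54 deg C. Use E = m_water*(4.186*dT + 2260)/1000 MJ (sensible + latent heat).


E = m_water * (4.186 * dT + 2260) / 1000
= 80.15 * (4.186 * 51.54 + 2260) / 1000
= 198.4311 MJ

198.4311 MJ


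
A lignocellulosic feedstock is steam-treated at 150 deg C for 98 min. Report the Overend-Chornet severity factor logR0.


logR0 = log10(t * exp((T - 100) / 14.75))
= log10(98 * exp((150 - 100) / 14.75))
= 3.4634

3.4634


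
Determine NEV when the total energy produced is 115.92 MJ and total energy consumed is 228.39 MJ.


NEV = E_out - E_in
= 115.92 - 228.39
= -112.4700 MJ

-112.4700 MJ


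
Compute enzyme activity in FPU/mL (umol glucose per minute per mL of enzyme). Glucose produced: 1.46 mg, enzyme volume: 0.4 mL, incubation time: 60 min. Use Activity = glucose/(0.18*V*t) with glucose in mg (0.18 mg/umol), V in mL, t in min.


Activity = glucose_mg / (0.18 mg/umol * V_mL * t_min)
= 1.46 / (0.18 * 0.4 * 60)
= 0.3380 FPU/mL

0.3380 FPU/mL


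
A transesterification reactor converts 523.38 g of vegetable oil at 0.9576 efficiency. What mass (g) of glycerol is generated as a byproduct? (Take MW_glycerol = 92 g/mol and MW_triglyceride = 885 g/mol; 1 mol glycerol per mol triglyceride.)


glycerol = oil * conv * (92/885)
= 523.38 * 0.9576 * 92 / 885
= 52.1010 g

52.1010 g


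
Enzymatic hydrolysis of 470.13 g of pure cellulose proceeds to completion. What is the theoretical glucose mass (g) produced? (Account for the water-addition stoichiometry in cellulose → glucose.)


glucose = cellulose * 180/162
= 470.13 * 180/162
= 522.3667 g

522.3667 g


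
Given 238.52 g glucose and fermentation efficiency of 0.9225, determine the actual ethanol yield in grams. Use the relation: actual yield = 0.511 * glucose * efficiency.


Actual ethanol: m = 0.511 * 238.52 * 0.9225
m = 112.4377 g

112.4377 g


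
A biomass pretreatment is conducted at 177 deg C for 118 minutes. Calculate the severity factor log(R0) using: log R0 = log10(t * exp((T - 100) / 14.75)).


logR0 = log10(t * exp((T - 100) / 14.75))
= log10(118 * exp((177 - 100) / 14.75))
= 4.3390

4.3390


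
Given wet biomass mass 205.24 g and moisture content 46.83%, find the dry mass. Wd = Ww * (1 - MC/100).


Wd = Ww * (1 - MC/100)
= 205.24 * (1 - 46.83/100)
= 109.1261 g

109.1261 g


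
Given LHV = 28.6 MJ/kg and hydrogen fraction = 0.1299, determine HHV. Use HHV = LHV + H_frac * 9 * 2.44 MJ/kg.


HHV = LHV + H_frac * 9 * 2.44
= 28.6 + 0.1299 * 9 * 2.44
= 31.4526 MJ/kg

31.4526 MJ/kg


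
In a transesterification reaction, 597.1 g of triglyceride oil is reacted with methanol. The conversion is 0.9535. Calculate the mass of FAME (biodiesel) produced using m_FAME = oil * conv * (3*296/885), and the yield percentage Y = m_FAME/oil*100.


m_FAME = oil * conv * (3 * 296 / 885) = oil * conv * (888/885)
= 597.1 * 0.9535 * 888 / 885
= 571.2648 g
Y = m_FAME / oil * 100 = conv * (888/885) * 100
= 0.9535 * 888 / 885 * 100
= 95.67%

571.2648 g FAME; Y = 95.67%


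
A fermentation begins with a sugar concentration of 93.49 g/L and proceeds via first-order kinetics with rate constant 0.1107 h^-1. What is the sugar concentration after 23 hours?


S = S0 * exp(-k * t)
S = 93.49 * exp(-0.1107 * 23)
S = 7.3284 g/L

7.3284 g/L


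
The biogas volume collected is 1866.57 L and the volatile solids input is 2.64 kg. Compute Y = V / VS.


Y = V / VS
= 1866.57 / 2.64
= 707.0341 L/kg VS

707.0341 L/kg VS


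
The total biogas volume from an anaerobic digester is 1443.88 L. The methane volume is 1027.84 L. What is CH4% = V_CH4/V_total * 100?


CH4% = V_CH4 / V_total * 100
= 1027.84 / 1443.88 * 100
= 71.1860%

71.1860%


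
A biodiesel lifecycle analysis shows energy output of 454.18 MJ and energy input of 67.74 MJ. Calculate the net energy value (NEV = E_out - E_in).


NEV = E_out - E_in
= 454.18 - 67.74
= 386.4400 MJ

386.4400 MJ


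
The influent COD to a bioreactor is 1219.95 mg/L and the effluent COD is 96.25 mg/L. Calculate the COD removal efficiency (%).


eta = (COD_in - COD_out) / COD_in * 100
= (1219.95 - 96.25) / 1219.95 * 100
= 92.1103%

92.1103%


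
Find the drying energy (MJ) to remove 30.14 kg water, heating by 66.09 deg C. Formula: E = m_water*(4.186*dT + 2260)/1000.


E = m_water * (4.186 * dT + 2260) / 1000
= 30.14 * (4.186 * 66.09 + 2260) / 1000
= 76.4547 MJ

76.4547 MJ


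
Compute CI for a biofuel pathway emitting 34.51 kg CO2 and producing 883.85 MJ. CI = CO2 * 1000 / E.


CI = CO2 * 1000 / E
= 34.51 * 1000 / 883.85
= 39.0451 g CO2/MJ

39.0451 g CO2/MJ


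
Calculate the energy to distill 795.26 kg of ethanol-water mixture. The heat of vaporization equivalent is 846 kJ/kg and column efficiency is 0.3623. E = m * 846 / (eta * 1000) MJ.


E = m * 846 / (eta * 1000)
= 795.26 * 846 / (0.3623 * 1000)
= 1856.9969 MJ

1856.9969 MJ


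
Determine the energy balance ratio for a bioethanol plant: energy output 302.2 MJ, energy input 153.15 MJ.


EROI = E_out / E_in
= 302.2 / 153.15
= 1.9732

1.9732


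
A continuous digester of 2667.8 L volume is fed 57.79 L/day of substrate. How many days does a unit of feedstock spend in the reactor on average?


HRT = V / Q
= 2667.8 / 57.79
= 46.1637 days

46.1637 days


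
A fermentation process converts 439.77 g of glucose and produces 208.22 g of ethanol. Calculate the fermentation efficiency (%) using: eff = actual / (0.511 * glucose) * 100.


Fermentation efficiency = (actual / (0.511 * glucose)) * 100
= (208.22 / (0.511 * 439.77)) * 100
= 92.6565%

92.6565%


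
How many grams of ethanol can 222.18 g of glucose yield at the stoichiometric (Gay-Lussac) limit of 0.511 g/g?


Theoretical ethanol yield: m_EtOH = 0.511 * m_glucose
m_EtOH = 0.511 * 222.18 = 113.5340 g

113.5340 g


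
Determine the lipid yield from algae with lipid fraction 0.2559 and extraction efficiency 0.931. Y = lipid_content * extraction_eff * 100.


Y = lipid_content * extraction_eff * 100
= 0.2559 * 0.931 * 100
= 23.8243%

23.8243%


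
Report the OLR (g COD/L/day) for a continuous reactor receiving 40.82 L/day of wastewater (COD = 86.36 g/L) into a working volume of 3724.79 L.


OLR = Q * S / V
= 40.82 * 86.36 / 3724.79
= 0.9464 g/L/day

0.9464 g/L/day


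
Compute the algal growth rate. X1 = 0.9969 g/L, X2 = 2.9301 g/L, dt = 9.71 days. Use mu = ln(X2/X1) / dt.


mu = ln(X2/X1) / dt
= ln(2.9301/0.9969) / 9.71
= 0.1110 per day

0.1110 per day
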